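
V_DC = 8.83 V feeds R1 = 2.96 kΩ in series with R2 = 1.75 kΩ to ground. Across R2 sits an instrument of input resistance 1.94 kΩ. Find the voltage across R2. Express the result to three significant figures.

R2 ‖ R_L = (1.75 × 1.94)/(1.75 + 1.94) = 0.9201 kΩ.
Then V_out = V_DC · R2'/(R1 + R2') = 8.83 × 0.9201/3.880 = 2.094 V.
(Unloaded it would be 3.28 V; the load pulls it down.)

V_out ≈ 2.09 V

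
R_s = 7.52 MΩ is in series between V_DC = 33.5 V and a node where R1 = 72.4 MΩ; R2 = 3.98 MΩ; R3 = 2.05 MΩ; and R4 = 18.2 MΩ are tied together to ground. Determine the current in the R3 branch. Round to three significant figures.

Combine the parallel branches: R_p = (1/72.4 + 1/3.98 + 1/2.05 + 1/18.2)⁻¹ = 1.238 MΩ.
V_A = 33.5 × 1.238/8.758 = 4.735 V.
I(R3) = V_A / R3 = 4.735/2.05 = 2.310 µA.

I ≈ 2.31 µA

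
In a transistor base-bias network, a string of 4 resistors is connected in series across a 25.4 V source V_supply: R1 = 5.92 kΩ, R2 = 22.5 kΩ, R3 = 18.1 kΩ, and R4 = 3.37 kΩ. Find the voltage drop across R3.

V ≈ 9.22 V

ΣR = 5.92 + 22.5 + 18.1 + 3.37 = 49.89 kΩ.
Voltage divider: V = V_supply · (18.10 / 49.89) = 25.4 × 0.3628 = 9.215 V.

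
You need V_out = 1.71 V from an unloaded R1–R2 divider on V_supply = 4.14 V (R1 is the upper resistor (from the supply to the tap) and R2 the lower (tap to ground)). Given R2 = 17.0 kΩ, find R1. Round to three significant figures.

V_out/V_supply = R2/(R1+R2) = 0.4130.
So R1 = R2 · (V_supply/V_out − 1) = 17.0 × (4.14/1.71 − 1) = 17.0 × 1.421 = 24.16 kΩ.

R1 ≈ 24.2 kΩ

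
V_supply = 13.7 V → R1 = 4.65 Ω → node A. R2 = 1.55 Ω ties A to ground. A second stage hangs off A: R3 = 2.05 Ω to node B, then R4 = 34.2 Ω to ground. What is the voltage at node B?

Looking into the second stage from A: R3 + R4 = 36.25 Ω appears in parallel with R2.
Effective lower resistance at A: R2 ‖ 36.25 = 1.486 Ω.
First divider: V_A = V_supply · 1.486/(4.65 + 1.486) = 3.319 V.
V_B = V_A × 0.9434 = 3.131 V.

V_B ≈ 3.13 V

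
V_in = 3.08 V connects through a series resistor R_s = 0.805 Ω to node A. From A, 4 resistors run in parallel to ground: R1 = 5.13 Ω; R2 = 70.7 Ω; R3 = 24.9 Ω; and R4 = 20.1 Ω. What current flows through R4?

I ≈ 0.124 A

Equivalent of the parallel group: R_p = 3.345 Ω.
V_A = 3.08 × 3.345/4.150 = 2.482 V.
Branch current I = V_A/R4 = 2.482/20.1 = 0.1235 A.
(Check via current divider: I_total = 0.7422 A; share G_k/ΣG = 0.1664 → same result.)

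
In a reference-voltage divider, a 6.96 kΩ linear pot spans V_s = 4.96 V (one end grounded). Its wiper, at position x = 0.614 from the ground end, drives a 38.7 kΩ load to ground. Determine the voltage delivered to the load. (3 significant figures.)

V_out ≈ 2.92 V

Split the track: R_lower = x·R_p = 4.273 kΩ, R_upper = (1−x)·R_p = 2.687 kΩ.
R_L loads the lower segment: effective lower R = 3.848 kΩ.
Loaded-divider output: V_out = 4.96 × 0.5889 = 2.921 V.
(Unloaded: V_out = x·V_s = 3.05 V.)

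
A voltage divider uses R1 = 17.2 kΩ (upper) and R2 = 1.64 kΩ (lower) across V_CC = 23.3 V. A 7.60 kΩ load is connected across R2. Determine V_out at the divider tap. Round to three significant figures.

The load sits in parallel with R2, giving an effective lower resistance R2' = R2·R_L/(R2+R_L) = 1.349 kΩ.
Now apply the divider: V_out = 23.3 × 0.07272 = 1.694 V.

V_out ≈ 1.69 V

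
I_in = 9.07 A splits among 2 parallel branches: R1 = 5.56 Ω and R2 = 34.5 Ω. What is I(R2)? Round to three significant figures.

Two-branch current divider: I_k = I_in · R_other/(R_1 + R_2).
I(R2) = 9.07 × 5.56/(5.56 + 34.5) = 9.07 × 0.1388 = 1.259 A.

I ≈ 1.26 A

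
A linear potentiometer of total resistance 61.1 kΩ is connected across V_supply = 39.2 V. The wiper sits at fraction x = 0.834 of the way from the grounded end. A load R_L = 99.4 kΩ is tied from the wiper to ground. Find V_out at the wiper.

V_out ≈ 30.1 V

The pot divides into 10.14 kΩ above the wiper and 50.96 kΩ below.
R_L loads the lower segment: effective lower R = 33.69 kΩ.
V_out = 39.2 × 33.69/(10.14 + 33.69) = 30.13 V.
(Unloaded: V_out = x·V_supply = 32.7 V.)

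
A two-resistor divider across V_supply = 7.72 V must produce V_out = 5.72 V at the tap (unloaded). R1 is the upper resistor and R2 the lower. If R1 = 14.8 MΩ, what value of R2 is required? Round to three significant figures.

V_out/V_supply = R2/(R1+R2) = 0.7409.
Rearranging, R2 = R1·k/(1−k) = 14.8 × 2.860 = 42.33 MΩ.

R2 ≈ 42.3 MΩ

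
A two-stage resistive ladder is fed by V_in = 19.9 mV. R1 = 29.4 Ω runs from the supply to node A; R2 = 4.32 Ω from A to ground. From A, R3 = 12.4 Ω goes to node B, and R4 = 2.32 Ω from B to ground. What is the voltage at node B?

V_B ≈ 0.320 mV

Node A sees R2 in parallel with the series input of stage 2, R3 + R4 = 14.72 Ω.
Effective lower resistance at A: R2 ‖ 14.72 = 3.340 Ω.
So V_A = 19.9 × 0.1020 = 2.030 mV.
V_B = V_A × 0.1576 = 0.3199 mV.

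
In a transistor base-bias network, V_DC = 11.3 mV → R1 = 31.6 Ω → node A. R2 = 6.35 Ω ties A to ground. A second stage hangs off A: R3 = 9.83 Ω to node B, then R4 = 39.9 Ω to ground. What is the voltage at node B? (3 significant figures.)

V_B ≈ 1.37 mV

Node A sees R2 in parallel with the series input of stage 2, R3 + R4 = 49.73 Ω.
Effective lower resistance at A: R2 ‖ 49.73 = 5.631 Ω.
So V_A = 11.3 × 0.1512 = 1.709 mV.
V_B = V_A × 0.8023 = 1.371 mV.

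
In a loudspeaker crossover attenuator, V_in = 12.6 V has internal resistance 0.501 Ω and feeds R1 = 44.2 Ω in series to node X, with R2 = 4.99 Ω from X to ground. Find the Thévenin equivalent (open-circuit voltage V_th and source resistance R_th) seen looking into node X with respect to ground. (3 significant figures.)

R1' = 0.501 + 44.2 = 44.70 Ω (source resistance + R1).
With X open, the divider is unloaded: V_th = 12.6 × 4.99/49.69 = 1.265 V.
With V_in suppressed (replaced by a short), R_th = R1' ‖ R2 = (44.70 × 4.99)/(44.70 + 4.99) = 4.489 Ω.

V_th ≈ 1.27 V, R_th ≈ 4.49 Ω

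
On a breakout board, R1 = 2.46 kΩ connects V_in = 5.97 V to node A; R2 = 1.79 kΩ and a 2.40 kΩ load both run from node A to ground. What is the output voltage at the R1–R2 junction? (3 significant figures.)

The load sits in parallel with R2, giving an effective lower resistance R2' = R2·R_L/(R2+R_L) = 1.025 kΩ.
Then V_out = V_in · R2'/(R1 + R2') = 5.97 × 1.025/3.485 = 1.756 V.
(Unloaded it would be 2.51 V; the load pulls it down.)

V_out ≈ 1.76 V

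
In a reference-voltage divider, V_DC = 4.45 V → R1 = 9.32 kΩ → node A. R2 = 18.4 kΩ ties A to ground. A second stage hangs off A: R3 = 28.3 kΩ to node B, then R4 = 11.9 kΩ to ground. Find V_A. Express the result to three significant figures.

V_A ≈ 2.56 V

Looking into the second stage from A: R3 + R4 = 40.20 kΩ appears in parallel with R2.
R2 ‖ (R3+R4) = 12.62 kΩ.
V_A = 4.45 × 12.62/(9.32 + 12.62) = 2.560 V.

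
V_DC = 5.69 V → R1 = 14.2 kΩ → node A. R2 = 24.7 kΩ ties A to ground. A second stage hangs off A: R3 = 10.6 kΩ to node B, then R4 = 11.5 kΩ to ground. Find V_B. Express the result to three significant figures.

Looking into the second stage from A: R3 + R4 = 22.10 kΩ appears in parallel with R2.
R2 ‖ (R3+R4) = 11.66 kΩ.
So V_A = 5.69 × 0.4510 = 2.566 V.
Then the unloaded second divider: V_B = V_A × R4/(R3+R4) = 2.566 × 0.5204 = 1.335 V.

V_B ≈ 1.34 V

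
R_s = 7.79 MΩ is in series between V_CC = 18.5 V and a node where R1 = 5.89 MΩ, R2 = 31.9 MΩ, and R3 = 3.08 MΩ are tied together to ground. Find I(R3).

I ≈ 1.18 µA

Equivalent of the parallel group: R_p = 1.902 MΩ.
V_A = 18.5 × 1.902/9.692 = 3.630 V.
Branch current I = V_A/R3 = 3.630/3.08 = 1.179 µA.
(Equivalently: I_total = 1.909 µA, then current-divider fraction G_k/ΣG = 0.6175.)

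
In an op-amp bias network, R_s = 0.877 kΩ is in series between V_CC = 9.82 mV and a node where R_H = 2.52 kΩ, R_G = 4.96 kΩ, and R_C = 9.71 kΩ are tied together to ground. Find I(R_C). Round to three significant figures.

Combine the parallel branches: R_p = (1/2.52 + 1/4.96 + 1/9.71)⁻¹ = 1.426 kΩ.
V_A = 9.82 × 1.426/2.303 = 6.080 mV.
Branch current I = V_A/R_C = 6.080/9.71 = 0.6262 µA.
(Equivalently: I_total = 4.265 µA, then current-divider fraction G_k/ΣG = 0.1468.)

I ≈ 0.626 µA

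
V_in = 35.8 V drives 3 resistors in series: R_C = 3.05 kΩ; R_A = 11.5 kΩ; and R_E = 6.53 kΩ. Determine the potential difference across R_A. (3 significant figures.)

ΣR = 3.05 + 11.5 + 6.53 = 21.08 kΩ.
Voltage divider: V = V_in · (11.50 / 21.08) = 35.8 × 0.5455 = 19.53 V.

V ≈ 19.5 V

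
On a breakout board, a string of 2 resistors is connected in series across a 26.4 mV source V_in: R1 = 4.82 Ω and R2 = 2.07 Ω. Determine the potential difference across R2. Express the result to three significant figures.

Series total: ΣR = 4.82 + 2.07 = 6.890 Ω.
Voltage divider: V = V_in · (2.070 / 6.890) = 26.4 × 0.3004 = 7.931 mV.

V ≈ 7.93 mV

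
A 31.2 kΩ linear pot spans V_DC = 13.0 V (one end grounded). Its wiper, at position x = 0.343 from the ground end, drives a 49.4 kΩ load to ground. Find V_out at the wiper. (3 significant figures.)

V_out ≈ 3.90 V

Lower segment x·R_p = 10.70 kΩ; upper segment (1−x)·R_p = 20.50 kΩ.
R_L loads the lower segment: effective lower R = 8.796 kΩ.
Loaded-divider output: V_out = 13.0 × 0.3003 = 3.903 V.
(Unloaded: V_out = x·V_DC = 4.46 V.)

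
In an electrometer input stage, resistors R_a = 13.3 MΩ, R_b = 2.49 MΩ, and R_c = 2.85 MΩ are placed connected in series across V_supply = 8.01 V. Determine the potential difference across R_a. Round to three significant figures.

V ≈ 5.72 V

ΣR = 13.3 + 2.49 + 2.85 = 18.64 MΩ.
V = V_supply · R/ΣR = 8.01 × 0.7135 = 5.715 V.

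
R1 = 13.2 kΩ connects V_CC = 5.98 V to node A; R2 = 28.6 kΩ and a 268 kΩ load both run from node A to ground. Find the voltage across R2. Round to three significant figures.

First combine the lower leg with the load: R2 ‖ R_L = 25.84 kΩ.
Now apply the divider: V_out = 5.98 × 0.6619 = 3.958 V.

V_out ≈ 3.96 V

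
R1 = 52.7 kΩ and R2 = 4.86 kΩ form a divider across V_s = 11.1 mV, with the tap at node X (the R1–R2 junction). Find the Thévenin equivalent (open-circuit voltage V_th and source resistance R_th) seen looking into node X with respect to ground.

V_th ≈ 0.937 mV, R_th ≈ 4.45 kΩ

With X open, the divider is unloaded: V_th = 11.1 × 4.86/57.56 = 0.9372 mV.
Zeroing V_s shorts the top of R1 to ground, so R_th = R1 ‖ R2 = 4.450 kΩ.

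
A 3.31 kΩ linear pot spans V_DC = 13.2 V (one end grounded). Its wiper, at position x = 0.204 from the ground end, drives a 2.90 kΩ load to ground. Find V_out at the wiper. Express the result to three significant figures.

The pot divides into 2.635 kΩ above the wiper and 0.6752 kΩ below.
Lower segment in parallel with the load: 0.6752 ‖ 2.90 = 0.5477 kΩ.
V_out = 13.2 × 0.5477/(2.635 + 0.5477) = 2.272 V.

V_out ≈ 2.27 V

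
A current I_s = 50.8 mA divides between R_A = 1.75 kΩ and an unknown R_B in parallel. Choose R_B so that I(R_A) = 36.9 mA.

R_B ≈ 4.65 kΩ

Two-branch current divider: I_A = I_s · R_B/(R_A + R_B).
With f = 0.7264, R_B = R_A · f/(1−f) = 1.75 × 2.655 = 4.646 kΩ.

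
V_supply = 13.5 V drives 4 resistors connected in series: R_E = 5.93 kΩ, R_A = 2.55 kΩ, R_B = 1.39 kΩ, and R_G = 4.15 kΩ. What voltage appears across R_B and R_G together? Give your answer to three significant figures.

Series total: ΣR = 5.93 + 2.55 + 1.39 + 4.15 = 14.02 kΩ.
R_{R_B..R_G} = 1.39 + 4.15 = 5.540 kΩ.
V = V_supply · R/ΣR = 13.5 × 0.3951 = 5.335 V.

V ≈ 5.33 V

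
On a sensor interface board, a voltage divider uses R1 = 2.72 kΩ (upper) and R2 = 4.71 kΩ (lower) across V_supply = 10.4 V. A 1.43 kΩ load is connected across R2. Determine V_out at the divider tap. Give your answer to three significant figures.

First combine the lower leg with the load: R2 ‖ R_L = 1.097 kΩ.
Then V_out = V_supply · R2'/(R1 + R2') = 10.4 × 1.097/3.817 = 2.989 V.

V_out ≈ 2.99 V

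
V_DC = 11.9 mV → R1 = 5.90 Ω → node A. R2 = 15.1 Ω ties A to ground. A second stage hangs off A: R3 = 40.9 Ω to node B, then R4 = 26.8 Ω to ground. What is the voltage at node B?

V_B ≈ 3.19 mV

Node A sees R2 in parallel with the series input of stage 2, R3 + R4 = 67.70 Ω.
Effective lower resistance at A: R2 ‖ 67.70 = 12.35 Ω.
First divider: V_A = V_DC · 12.35/(5.90 + 12.35) = 8.052 mV.
Stage 2 is unloaded, so V_B = V_A · R4/(R3+R4) = 8.052 × 26.8/67.70 = 3.188 mV.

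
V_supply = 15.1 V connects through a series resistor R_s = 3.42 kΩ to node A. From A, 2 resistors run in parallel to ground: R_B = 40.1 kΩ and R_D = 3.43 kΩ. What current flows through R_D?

I ≈ 2.11 mA

Combine the parallel branches: R_p = (1/40.1 + 1/3.43)⁻¹ = 3.160 kΩ.
V_A by voltage divider: V_A = 15.1 × 3.160/(3.42 + 3.160) = 7.251 V.
I(R_D) = V_A / R_D = 7.251/3.43 = 2.114 mA.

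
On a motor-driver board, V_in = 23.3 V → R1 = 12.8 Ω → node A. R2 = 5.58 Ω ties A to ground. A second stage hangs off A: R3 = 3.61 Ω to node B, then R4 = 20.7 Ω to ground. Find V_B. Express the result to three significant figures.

V_B ≈ 5.19 V

Node A sees R2 in parallel with the series input of stage 2, R3 + R4 = 24.31 Ω.
Effective lower resistance at A: R2 ‖ 24.31 = 4.538 Ω.
V_A = 23.3 × 4.538/(12.8 + 4.538) = 6.099 V.
Stage 2 is unloaded, so V_B = V_A · R4/(R3+R4) = 6.099 × 20.7/24.31 = 5.193 V.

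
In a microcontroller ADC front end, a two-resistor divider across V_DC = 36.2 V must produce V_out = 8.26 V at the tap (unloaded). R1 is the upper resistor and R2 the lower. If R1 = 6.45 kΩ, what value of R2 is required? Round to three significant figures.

R2 ≈ 1.91 kΩ

V_out/V_DC = R2/(R1+R2) = 0.2282.
So R2 = R1 · V_out/(V_DC − V_out) = 6.45 × 8.26/(36.2 − 8.26) = 6.45 × 0.2956 = 1.907 kΩ.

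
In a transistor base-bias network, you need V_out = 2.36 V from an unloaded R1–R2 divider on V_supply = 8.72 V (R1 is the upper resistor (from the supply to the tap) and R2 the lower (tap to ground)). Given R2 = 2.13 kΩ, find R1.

R1 ≈ 5.74 kΩ

Required fraction k = V_out/V_supply = 0.2706.
So R1 = R2 · (V_supply/V_out − 1) = 2.13 × (8.72/2.36 − 1) = 2.13 × 2.695 = 5.740 kΩ.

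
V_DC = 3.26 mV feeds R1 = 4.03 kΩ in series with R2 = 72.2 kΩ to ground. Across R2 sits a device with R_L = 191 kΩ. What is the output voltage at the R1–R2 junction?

V_out ≈ 3.03 mV

The load sits in parallel with R2, giving an effective lower resistance R2' = R2·R_L/(R2+R_L) = 52.39 kΩ.
Now apply the divider: V_out = 3.26 × 0.9286 = 3.027 mV.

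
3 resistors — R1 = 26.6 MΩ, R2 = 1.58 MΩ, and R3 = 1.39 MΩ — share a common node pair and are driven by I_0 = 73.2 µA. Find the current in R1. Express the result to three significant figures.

I ≈ 1.98 µA

Conductances: ΣG = 1/26.6 + 1/1.58 + 1/1.39 = 1.390 (1/MΩ).
By the current-divider rule, I = I_0 · G_k/ΣG = 73.2 × 0.02705 = 1.980 µA.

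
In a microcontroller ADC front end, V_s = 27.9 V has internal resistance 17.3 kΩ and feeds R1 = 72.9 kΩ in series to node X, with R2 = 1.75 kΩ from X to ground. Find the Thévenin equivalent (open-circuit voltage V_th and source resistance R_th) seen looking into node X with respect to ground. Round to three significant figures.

V_th ≈ 0.531 V, R_th ≈ 1.72 kΩ

R1' = 17.3 + 72.9 = 90.20 kΩ (source resistance + R1).
With X open, the divider is unloaded: V_th = 27.9 × 1.75/91.95 = 0.5310 V.
Looking into X with the source shorted: R_th = R1'·R2/(R1'+R2) = 90.20 × 1.75/91.95 = 1.717 kΩ.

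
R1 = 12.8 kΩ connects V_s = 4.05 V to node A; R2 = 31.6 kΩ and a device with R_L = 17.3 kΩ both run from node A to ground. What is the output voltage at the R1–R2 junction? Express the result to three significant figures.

V_out ≈ 1.89 V

The load sits in parallel with R2, giving an effective lower resistance R2' = R2·R_L/(R2+R_L) = 11.18 kΩ.
Voltage divider with the loaded lower leg: V_out = 4.05 × 11.18/(12.8 + 11.18) = 4.05 × 0.4662 = 1.888 V.
(Unloaded it would be 2.88 V; the load pulls it down.)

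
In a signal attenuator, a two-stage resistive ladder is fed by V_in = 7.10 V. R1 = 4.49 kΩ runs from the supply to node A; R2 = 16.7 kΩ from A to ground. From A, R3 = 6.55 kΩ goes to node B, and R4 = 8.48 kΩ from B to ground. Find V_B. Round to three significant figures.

V_B ≈ 2.56 V

The second stage (R3 + R4 = 15.03 kΩ) loads node A in parallel with R2.
R2 ‖ (R3+R4) = 7.911 kΩ.
First divider: V_A = V_in · 7.911/(4.49 + 7.911) = 4.529 V.
Stage 2 is unloaded, so V_B = V_A · R4/(R3+R4) = 4.529 × 8.48/15.03 = 2.555 V.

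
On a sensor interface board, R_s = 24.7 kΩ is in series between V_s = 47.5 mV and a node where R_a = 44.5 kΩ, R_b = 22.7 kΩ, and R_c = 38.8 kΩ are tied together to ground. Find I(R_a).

Equivalent of the parallel group: R_p = 10.83 kΩ.
Node voltage V_A = V_s · R_p/(R_s + R_p) = 47.5 × 0.3049 = 14.48 mV.
I(R_a) = V_A / R_a = 14.48/44.5 = 0.3255 µA.

I ≈ 0.325 µA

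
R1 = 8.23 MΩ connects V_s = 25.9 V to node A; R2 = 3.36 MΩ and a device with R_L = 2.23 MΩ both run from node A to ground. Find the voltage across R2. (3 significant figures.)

V_out ≈ 3.63 V

First combine the lower leg with the load: R2 ‖ R_L = 1.340 MΩ.
Then V_out = V_s · R2'/(R1 + R2') = 25.9 × 1.340/9.570 = 3.627 V.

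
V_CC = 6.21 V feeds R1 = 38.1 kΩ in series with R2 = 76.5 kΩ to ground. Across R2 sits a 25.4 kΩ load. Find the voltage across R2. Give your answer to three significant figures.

V_out ≈ 2.07 V

R2 ‖ R_L = (76.5 × 25.4)/(76.5 + 25.4) = 19.07 kΩ.
Then V_out = V_CC · R2'/(R1 + R2') = 6.21 × 19.07/57.17 = 2.071 V.
(Unloaded it would be 4.15 V; the load pulls it down.)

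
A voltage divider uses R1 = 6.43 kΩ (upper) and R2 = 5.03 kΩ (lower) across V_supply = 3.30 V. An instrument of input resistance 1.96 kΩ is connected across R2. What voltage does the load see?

First combine the lower leg with the load: R2 ‖ R_L = 1.410 kΩ.
Voltage divider with the loaded lower leg: V_out = 3.30 × 1.410/(6.43 + 1.410) = 3.30 × 0.1799 = 0.5936 V.

V_out ≈ 0.594 V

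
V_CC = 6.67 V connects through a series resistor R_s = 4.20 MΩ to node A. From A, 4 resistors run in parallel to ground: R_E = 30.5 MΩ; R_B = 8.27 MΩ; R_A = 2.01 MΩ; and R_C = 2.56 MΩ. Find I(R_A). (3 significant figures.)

I ≈ 0.617 µA

Parallel bank: R_p = 1/(1/30.5 + 1/8.27 + 1/2.01 + 1/2.56) = 0.9598 MΩ.
Node voltage V_A = V_CC · R_p/(R_s + R_p) = 6.67 × 0.1860 = 1.241 V.
Branch current I = V_A/R_A = 1.241/2.01 = 0.6173 µA.
(Check via current divider: I_total = 1.293 µA; share G_k/ΣG = 0.4775 → same result.)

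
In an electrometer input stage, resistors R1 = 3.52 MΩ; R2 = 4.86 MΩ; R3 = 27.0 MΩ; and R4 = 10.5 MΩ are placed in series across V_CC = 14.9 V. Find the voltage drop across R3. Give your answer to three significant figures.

Total series resistance ΣR = 3.52 + 4.86 + 27.0 + 10.5 = 45.88 MΩ.
V = V_CC · R/ΣR = 14.9 × 0.5885 = 8.769 V.

V ≈ 8.77 V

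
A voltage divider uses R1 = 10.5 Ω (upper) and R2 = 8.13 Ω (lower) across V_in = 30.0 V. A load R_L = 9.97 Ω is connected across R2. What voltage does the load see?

V_out ≈ 8.97 V

The load sits in parallel with R2, giving an effective lower resistance R2' = R2·R_L/(R2+R_L) = 4.478 Ω.
Then V_out = V_in · R2'/(R1 + R2') = 30.0 × 4.478/14.98 = 8.969 V.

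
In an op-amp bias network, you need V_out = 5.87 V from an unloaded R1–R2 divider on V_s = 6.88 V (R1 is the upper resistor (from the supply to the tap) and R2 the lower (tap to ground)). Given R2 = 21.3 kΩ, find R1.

The divider ratio is R2/(R1+R2) = 5.87/6.88 = 0.8532.
R1 = R2·(1/k − 1) = 21.3 × 0.1721 = 3.665 kΩ.

R1 ≈ 3.66 kΩ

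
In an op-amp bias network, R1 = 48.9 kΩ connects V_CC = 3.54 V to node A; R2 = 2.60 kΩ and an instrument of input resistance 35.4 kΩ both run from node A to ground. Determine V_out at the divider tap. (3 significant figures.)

V_out ≈ 0.167 V

The load sits in parallel with R2, giving an effective lower resistance R2' = R2·R_L/(R2+R_L) = 2.422 kΩ.
Voltage divider with the loaded lower leg: V_out = 3.54 × 2.422/(48.9 + 2.422) = 3.54 × 0.04719 = 0.1671 V.
(Unloaded it would be 0.179 V; the load pulls it down.)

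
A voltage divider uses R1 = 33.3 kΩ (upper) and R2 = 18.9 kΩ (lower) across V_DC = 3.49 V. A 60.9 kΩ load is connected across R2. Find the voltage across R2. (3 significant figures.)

V_out ≈ 1.05 V

R2 ‖ R_L = (18.9 × 60.9)/(18.9 + 60.9) = 14.42 kΩ.
Voltage divider with the loaded lower leg: V_out = 3.49 × 14.42/(33.3 + 14.42) = 3.49 × 0.3022 = 1.055 V.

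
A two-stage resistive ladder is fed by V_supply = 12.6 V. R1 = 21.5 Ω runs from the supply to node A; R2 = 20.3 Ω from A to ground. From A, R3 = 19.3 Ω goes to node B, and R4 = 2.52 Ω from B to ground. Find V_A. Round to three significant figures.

V_A ≈ 4.14 V

Node A sees R2 in parallel with the series input of stage 2, R3 + R4 = 21.82 Ω.
R2 ‖ (R3+R4) = 10.52 Ω.
First divider: V_A = V_supply · 10.52/(21.5 + 10.52) = 4.139 V.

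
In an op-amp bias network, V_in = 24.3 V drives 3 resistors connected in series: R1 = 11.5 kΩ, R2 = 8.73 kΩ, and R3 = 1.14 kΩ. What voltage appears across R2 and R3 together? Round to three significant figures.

V ≈ 11.2 V

ΣR = 11.5 + 8.73 + 1.14 = 21.37 kΩ.
R_{R2..R3} = 8.73 + 1.14 = 9.870 kΩ.
Voltage divider: V = V_in · (9.870 / 21.37) = 24.3 × 0.4619 = 11.22 V.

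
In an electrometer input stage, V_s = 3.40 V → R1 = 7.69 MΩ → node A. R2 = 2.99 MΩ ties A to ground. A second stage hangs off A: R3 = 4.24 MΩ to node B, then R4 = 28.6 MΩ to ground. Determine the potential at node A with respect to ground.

V_A ≈ 0.893 V

The second stage (R3 + R4 = 32.84 MΩ) loads node A in parallel with R2.
Effective lower resistance at A: R2 ‖ 32.84 = 2.740 MΩ.
First divider: V_A = V_s · 2.740/(7.69 + 2.740) = 0.8933 V.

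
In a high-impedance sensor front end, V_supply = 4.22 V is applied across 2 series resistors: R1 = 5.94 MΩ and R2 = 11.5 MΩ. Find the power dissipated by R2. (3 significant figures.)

ΣR = 17.44 MΩ → I = 4.22/17.44 = 0.2420 µA.
P = I²R = 0.05855 × 11.5 = 0.6733 µW.

P ≈ 0.673 µW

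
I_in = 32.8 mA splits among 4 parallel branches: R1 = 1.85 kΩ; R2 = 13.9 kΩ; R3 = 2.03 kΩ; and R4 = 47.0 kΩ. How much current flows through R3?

I ≈ 14.3 mA

ΣG = 1/1.85 + 1/13.9 + 1/2.03 + 1/47.0 = 1.126.
Current divider: I(R3) = I_in · G_k/ΣG = 32.8 × (0.4926/1.126) = 32.8 × 0.4373 = 14.34 mA.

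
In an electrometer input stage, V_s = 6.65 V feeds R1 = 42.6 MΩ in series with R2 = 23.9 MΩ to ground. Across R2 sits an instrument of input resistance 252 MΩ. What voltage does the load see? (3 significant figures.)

V_out ≈ 2.25 V

First combine the lower leg with the load: R2 ‖ R_L = 21.83 MΩ.
Now apply the divider: V_out = 6.65 × 0.3388 = 2.253 V.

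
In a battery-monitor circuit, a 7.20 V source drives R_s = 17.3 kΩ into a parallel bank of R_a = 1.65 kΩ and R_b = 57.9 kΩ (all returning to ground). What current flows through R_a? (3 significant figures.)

I ≈ 0.370 mA

Equivalent of the parallel group: R_p = 1.604 kΩ.
V_A by voltage divider: V_A = 7.20 × 1.604/(17.3 + 1.604) = 0.6110 V.
Branch current I = V_A/R_a = 0.6110/1.65 = 0.3703 mA.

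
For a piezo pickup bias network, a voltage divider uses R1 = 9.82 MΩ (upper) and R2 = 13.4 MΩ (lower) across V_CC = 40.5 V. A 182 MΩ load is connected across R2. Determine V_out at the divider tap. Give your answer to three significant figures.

First combine the lower leg with the load: R2 ‖ R_L = 12.48 MΩ.
Now apply the divider: V_out = 40.5 × 0.5597 = 22.67 V.
(Unloaded it would be 23.4 V; the load pulls it down.)

V_out ≈ 22.7 V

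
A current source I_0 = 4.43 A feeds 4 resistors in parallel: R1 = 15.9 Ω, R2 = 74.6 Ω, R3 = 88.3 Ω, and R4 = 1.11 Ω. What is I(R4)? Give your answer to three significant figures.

I ≈ 4.04 A

ΣG = 1/15.9 + 1/74.6 + 1/88.3 + 1/1.11 = 0.9885.
By the current-divider rule, I = I_0 · G_k/ΣG = 4.43 × 0.9114 = 4.037 A.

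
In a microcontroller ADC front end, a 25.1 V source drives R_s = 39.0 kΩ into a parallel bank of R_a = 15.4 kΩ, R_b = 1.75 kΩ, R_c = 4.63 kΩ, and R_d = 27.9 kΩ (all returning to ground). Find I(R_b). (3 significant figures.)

I ≈ 0.402 mA

Equivalent of the parallel group: R_p = 1.126 kΩ.
V_A by voltage divider: V_A = 25.1 × 1.126/(39.0 + 1.126) = 0.7043 V.
Branch current I = V_A/R_b = 0.7043/1.75 = 0.4024 mA.
(Equivalently: I_total = 0.6255 mA, then current-divider fraction G_k/ΣG = 0.6434.)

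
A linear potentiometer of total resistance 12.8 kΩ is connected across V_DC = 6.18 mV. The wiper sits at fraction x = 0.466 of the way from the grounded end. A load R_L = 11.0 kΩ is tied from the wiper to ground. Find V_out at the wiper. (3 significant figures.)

Lower segment x·R_p = 5.965 kΩ; upper segment (1−x)·R_p = 6.835 kΩ.
Lower segment in parallel with the load: 5.965 ‖ 11.0 = 3.868 kΩ.
Loaded-divider output: V_out = 6.18 × 0.3614 = 2.233 mV.
(Unloaded: V_out = x·V_DC = 2.88 mV.)

V_out ≈ 2.23 mV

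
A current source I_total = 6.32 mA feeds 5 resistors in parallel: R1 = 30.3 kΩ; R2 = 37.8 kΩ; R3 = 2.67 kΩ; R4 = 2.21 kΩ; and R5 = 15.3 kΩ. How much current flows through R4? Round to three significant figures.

I ≈ 3.00 mA

Total conductance ΣG = 1/30.3 + 1/37.8 + 1/2.67 + 1/2.21 + 1/15.3 = 0.9518 (units of 1/kΩ).
Current divider: I(R4) = I_total · G_k/ΣG = 6.32 × (0.4525/0.9518) = 6.32 × 0.4754 = 3.004 mA.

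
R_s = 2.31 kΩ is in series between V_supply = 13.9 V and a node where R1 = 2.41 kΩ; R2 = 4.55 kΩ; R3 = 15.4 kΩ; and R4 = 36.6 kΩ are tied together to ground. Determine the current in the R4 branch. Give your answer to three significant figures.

I ≈ 0.142 mA

Equivalent of the parallel group: R_p = 1.376 kΩ.
Node voltage V_A = V_supply · R_p/(R_s + R_p) = 13.9 × 0.3732 = 5.188 V.
I(R4) = V_A / R4 = 5.188/36.6 = 0.1417 mA.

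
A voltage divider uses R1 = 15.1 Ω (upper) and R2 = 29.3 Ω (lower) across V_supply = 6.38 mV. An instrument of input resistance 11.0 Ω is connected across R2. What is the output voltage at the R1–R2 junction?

The load sits in parallel with R2, giving an effective lower resistance R2' = R2·R_L/(R2+R_L) = 7.998 Ω.
Voltage divider with the loaded lower leg: V_out = 6.38 × 7.998/(15.1 + 7.998) = 6.38 × 0.3463 = 2.209 mV.

V_out ≈ 2.21 mV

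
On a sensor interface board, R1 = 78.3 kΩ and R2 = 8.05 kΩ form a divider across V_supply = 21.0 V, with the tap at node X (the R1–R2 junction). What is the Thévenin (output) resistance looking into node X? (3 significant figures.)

With V_supply suppressed (replaced by a short), R_th = R1 ‖ R2 = (78.30 × 8.05)/(78.30 + 8.05) = 7.300 kΩ.

R_th ≈ 7.30 kΩ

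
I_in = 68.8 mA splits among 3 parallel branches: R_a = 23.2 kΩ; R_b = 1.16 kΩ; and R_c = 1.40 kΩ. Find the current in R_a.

I ≈ 1.83 mA

ΣG = 1/23.2 + 1/1.16 + 1/1.40 = 1.619.
Current divider: I(R_a) = I_in · G_k/ΣG = 68.8 × (0.04310/1.619) = 68.8 × 0.02662 = 1.831 mA.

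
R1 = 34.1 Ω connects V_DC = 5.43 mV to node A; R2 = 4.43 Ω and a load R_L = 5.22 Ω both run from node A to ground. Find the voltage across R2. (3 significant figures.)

V_out ≈ 0.357 mV

The load sits in parallel with R2, giving an effective lower resistance R2' = R2·R_L/(R2+R_L) = 2.396 Ω.
Then V_out = V_DC · R2'/(R1 + R2') = 5.43 × 2.396/36.50 = 0.3565 mV.
(Unloaded it would be 0.624 mV; the load pulls it down.)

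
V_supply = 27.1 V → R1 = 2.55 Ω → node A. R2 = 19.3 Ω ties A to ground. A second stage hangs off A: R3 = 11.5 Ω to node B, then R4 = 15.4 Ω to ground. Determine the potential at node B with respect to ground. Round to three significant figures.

Looking into the second stage from A: R3 + R4 = 26.90 Ω appears in parallel with R2.
Effective lower resistance at A: R2 ‖ 26.90 = 11.24 Ω.
So V_A = 27.1 × 0.8150 = 22.09 V.
V_B = V_A × 0.5725 = 12.65 V.

V_B ≈ 12.6 V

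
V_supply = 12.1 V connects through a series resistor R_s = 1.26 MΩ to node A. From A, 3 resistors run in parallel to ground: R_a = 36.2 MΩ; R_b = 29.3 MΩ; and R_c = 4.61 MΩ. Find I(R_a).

Equivalent of the parallel group: R_p = 3.588 MΩ.
V_A by voltage divider: V_A = 12.1 × 3.588/(1.26 + 3.588) = 8.955 V.
I(R_a) = V_A / R_a = 8.955/36.2 = 0.2474 µA.
(Check via current divider: I_total = 2.496 µA; share G_k/ΣG = 0.09913 → same result.)

I ≈ 0.247 µA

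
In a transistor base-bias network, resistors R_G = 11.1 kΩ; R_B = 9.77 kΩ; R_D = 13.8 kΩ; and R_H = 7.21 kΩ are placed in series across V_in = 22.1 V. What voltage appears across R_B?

V ≈ 5.16 V

Total series resistance ΣR = 11.1 + 9.77 + 13.8 + 7.21 = 41.88 kΩ.
Voltage divider: V = V_in · (9.770 / 41.88) = 22.1 × 0.2333 = 5.156 V.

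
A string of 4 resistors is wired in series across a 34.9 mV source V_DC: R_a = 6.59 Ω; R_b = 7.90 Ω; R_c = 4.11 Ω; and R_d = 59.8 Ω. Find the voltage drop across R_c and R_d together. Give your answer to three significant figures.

V ≈ 28.4 mV

Total series resistance ΣR = 6.59 + 7.90 + 4.11 + 59.8 = 78.40 Ω.
R_{R_c..R_d} = 4.11 + 59.8 = 63.91 Ω.
V = V_DC · R/ΣR = 34.9 × 0.8152 = 28.45 mV.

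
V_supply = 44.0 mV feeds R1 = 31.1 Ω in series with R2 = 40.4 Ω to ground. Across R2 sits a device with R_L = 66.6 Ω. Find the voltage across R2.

V_out ≈ 19.7 mV

First combine the lower leg with the load: R2 ‖ R_L = 25.15 Ω.
Now apply the divider: V_out = 44.0 × 0.4471 = 19.67 mV.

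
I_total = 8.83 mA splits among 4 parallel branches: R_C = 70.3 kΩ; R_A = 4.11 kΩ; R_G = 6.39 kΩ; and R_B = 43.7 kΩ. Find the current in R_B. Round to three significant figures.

Total conductance ΣG = 1/70.3 + 1/4.11 + 1/6.39 + 1/43.7 = 0.4369 (units of 1/kΩ).
R_B takes the fraction G_k/ΣG = 0.02288/0.4369 = 0.05238, so I = 8.83 × 0.05238 = 0.4625 mA.

I ≈ 0.462 mA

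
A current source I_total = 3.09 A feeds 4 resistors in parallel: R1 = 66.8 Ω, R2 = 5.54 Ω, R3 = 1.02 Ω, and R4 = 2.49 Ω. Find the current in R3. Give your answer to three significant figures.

I ≈ 1.92 A

Conductances: ΣG = 1/66.8 + 1/5.54 + 1/1.02 + 1/2.49 = 1.577 (1/Ω).
By the current-divider rule, I = I_total · G_k/ΣG = 3.09 × 0.6215 = 1.920 A.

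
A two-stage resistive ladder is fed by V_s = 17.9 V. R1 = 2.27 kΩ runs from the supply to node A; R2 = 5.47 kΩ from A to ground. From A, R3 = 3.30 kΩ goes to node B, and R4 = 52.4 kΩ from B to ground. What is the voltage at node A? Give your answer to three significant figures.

V_A ≈ 12.3 V

Node A sees R2 in parallel with the series input of stage 2, R3 + R4 = 55.70 kΩ.
R2 ‖ (R3+R4) = 4.981 kΩ.
V_A = 17.9 × 4.981/(2.27 + 4.981) = 12.30 V.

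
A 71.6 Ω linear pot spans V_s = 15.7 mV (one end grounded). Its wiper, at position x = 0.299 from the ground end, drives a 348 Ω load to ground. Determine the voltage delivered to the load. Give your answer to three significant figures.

V_out ≈ 4.50 mV

Split the track: R_lower = x·R_p = 21.41 Ω, R_upper = (1−x)·R_p = 50.19 Ω.
Lower segment in parallel with the load: 21.41 ‖ 348 = 20.17 Ω.
Loaded-divider output: V_out = 15.7 × 0.2866 = 4.500 mV.
(Unloaded: V_out = x·V_s = 4.69 mV.)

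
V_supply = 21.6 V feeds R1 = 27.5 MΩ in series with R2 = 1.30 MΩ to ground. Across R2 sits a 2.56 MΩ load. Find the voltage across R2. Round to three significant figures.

V_out ≈ 0.657 V

First combine the lower leg with the load: R2 ‖ R_L = 0.8622 MΩ.
Then V_out = V_supply · R2'/(R1 + R2') = 21.6 × 0.8622/28.36 = 0.6566 V.
(Unloaded it would be 0.975 V; the load pulls it down.)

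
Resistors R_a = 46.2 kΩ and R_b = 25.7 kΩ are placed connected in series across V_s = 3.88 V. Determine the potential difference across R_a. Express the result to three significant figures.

Series total: ΣR = 46.2 + 25.7 = 71.90 kΩ.
By the voltage-divider rule, V = 3.88 × 46.20/71.90 = 2.493 V.

V ≈ 2.49 V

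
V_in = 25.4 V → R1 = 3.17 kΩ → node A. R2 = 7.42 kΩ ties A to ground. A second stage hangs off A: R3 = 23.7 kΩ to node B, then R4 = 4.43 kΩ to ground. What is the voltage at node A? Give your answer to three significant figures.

Looking into the second stage from A: R3 + R4 = 28.13 kΩ appears in parallel with R2.
R2 ‖ (R3+R4) = 5.871 kΩ.
V_A = 25.4 × 5.871/(3.17 + 5.871) = 16.49 V.

V_A ≈ 16.5 V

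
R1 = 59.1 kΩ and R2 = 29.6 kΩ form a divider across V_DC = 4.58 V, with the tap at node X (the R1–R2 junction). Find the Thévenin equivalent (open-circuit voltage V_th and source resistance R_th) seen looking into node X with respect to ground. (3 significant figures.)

V_th ≈ 1.53 V, R_th ≈ 19.7 kΩ

V_th is the unloaded tap voltage: V_DC · R2/(R1+R2) = 4.58 × 0.3337 = 1.528 V.
Zeroing V_DC shorts the top of R1 to ground, so R_th = R1 ‖ R2 = 19.72 kΩ.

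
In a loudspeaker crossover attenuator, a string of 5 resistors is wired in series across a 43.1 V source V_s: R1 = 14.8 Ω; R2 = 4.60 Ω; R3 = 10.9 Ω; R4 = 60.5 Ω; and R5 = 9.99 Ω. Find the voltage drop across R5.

V ≈ 4.27 V

Total series resistance ΣR = 14.8 + 4.60 + 10.9 + 60.5 + 9.99 = 100.8 Ω.
By the voltage-divider rule, V = 43.1 × 9.990/100.8 = 4.272 V.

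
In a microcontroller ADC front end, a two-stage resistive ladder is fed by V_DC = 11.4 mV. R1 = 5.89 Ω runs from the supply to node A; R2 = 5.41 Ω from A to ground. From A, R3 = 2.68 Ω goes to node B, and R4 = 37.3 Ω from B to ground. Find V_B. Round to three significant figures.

Node A sees R2 in parallel with the series input of stage 2, R3 + R4 = 39.98 Ω.
R2 ‖ (R3+R4) = 4.765 Ω.
V_A = 11.4 × 4.765/(5.89 + 4.765) = 5.098 mV.
Stage 2 is unloaded, so V_B = V_A · R4/(R3+R4) = 5.098 × 37.3/39.98 = 4.757 mV.

V_B ≈ 4.76 mV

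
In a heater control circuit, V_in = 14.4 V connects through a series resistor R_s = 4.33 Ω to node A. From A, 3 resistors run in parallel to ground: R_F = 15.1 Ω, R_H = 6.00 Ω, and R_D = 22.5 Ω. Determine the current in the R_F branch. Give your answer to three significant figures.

I ≈ 0.433 A

Equivalent of the parallel group: R_p = 3.606 Ω.
V_A = 14.4 × 3.606/7.936 = 6.543 V.
Branch current I = V_A/R_F = 6.543/15.1 = 0.4333 A.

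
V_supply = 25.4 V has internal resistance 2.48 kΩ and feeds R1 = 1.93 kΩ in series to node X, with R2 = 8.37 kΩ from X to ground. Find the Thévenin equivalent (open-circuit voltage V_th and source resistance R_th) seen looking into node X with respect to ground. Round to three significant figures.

V_th ≈ 16.6 V, R_th ≈ 2.89 kΩ

R1' = 2.48 + 1.93 = 4.410 kΩ (source resistance + R1).
With X open, the divider is unloaded: V_th = 25.4 × 8.37/12.78 = 16.64 V.
Zeroing V_supply shorts the top of R1' to ground, so R_th = R1' ‖ R2 = 2.888 kΩ.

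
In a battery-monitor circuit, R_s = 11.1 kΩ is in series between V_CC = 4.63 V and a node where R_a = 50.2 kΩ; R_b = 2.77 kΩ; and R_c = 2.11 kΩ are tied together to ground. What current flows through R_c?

Parallel bank: R_p = 1/(1/50.2 + 1/2.77 + 1/2.11) = 1.170 kΩ.
Node voltage V_A = V_CC · R_p/(R_s + R_p) = 4.63 × 0.09534 = 0.4414 V.
I(R_c) = V_A / R_c = 0.4414/2.11 = 0.2092 mA.
(Equivalently: I_total = 0.3774 mA, then current-divider fraction G_k/ΣG = 0.5544.)

I ≈ 0.209 mA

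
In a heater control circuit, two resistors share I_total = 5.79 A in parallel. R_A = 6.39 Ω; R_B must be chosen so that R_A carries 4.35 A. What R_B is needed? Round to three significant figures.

Two-branch current divider: I_A = I_total · R_B/(R_A + R_B).
With f = 0.7513, R_B = R_A · f/(1−f) = 6.39 × 3.021 = 19.30 Ω.

R_B ≈ 19.3 Ω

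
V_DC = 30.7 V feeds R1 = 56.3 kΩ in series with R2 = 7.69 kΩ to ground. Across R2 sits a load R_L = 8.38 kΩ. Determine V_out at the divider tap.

First combine the lower leg with the load: R2 ‖ R_L = 4.010 kΩ.
Now apply the divider: V_out = 30.7 × 0.06649 = 2.041 V.

V_out ≈ 2.04 V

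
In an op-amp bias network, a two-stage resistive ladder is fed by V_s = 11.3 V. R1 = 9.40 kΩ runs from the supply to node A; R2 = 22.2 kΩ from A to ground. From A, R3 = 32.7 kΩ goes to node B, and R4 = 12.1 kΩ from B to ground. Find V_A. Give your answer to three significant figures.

Looking into the second stage from A: R3 + R4 = 44.80 kΩ appears in parallel with R2.
R2 ‖ (R3+R4) = 14.84 kΩ.
First divider: V_A = V_s · 14.84/(9.40 + 14.84) = 6.919 V.

V_A ≈ 6.92 V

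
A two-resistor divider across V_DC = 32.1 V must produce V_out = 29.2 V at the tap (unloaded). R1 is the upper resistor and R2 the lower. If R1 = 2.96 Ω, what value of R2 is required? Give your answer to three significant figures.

R2 ≈ 29.8 Ω

V_out/V_DC = R2/(R1+R2) = 0.9097.
R2 = R1 · 0.9097/(1 − 0.9097) = 29.80 Ω.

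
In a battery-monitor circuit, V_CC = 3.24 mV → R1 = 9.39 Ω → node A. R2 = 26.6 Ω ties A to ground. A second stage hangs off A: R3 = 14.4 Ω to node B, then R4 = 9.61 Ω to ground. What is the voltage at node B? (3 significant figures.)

V_B ≈ 0.744 mV

Node A sees R2 in parallel with the series input of stage 2, R3 + R4 = 24.01 Ω.
R2 ‖ (R3+R4) = 12.62 Ω.
So V_A = 3.24 × 0.5734 = 1.858 mV.
Then the unloaded second divider: V_B = V_A × R4/(R3+R4) = 1.858 × 0.4002 = 0.7435 mV.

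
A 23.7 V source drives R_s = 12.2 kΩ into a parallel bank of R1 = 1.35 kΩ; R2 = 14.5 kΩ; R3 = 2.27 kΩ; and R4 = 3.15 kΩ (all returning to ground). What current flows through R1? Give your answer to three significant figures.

Parallel bank: R_p = 1/(1/1.35 + 1/14.5 + 1/2.27 + 1/3.15) = 0.6379 kΩ.
V_A = 23.7 × 0.6379/12.84 = 1.178 V.
I(R1) = V_A / R1 = 1.178/1.35 = 0.8723 mA.
(Check via current divider: I_total = 1.846 mA; share G_k/ΣG = 0.4725 → same result.)

I ≈ 0.872 mA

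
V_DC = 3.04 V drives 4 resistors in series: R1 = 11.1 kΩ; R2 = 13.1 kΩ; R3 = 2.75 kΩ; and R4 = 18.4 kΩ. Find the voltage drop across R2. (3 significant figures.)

Series total: ΣR = 11.1 + 13.1 + 2.75 + 18.4 = 45.35 kΩ.
By the voltage-divider rule, V = 3.04 × 13.10/45.35 = 0.8781 V.

V ≈ 0.878 V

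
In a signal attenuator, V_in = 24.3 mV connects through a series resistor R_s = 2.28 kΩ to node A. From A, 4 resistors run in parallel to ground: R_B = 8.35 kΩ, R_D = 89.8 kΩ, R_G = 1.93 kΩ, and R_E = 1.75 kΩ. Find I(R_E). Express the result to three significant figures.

I ≈ 3.67 µA

Combine the parallel branches: R_p = (1/8.35 + 1/89.8 + 1/1.93 + 1/1.75)⁻¹ = 0.8194 kΩ.
V_A by voltage divider: V_A = 24.3 × 0.8194/(2.28 + 0.8194) = 6.424 mV.
I(R_E) = V_A / R_E = 6.424/1.75 = 3.671 µA.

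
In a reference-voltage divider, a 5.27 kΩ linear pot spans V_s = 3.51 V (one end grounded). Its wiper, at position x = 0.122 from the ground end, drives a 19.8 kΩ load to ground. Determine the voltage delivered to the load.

Split the track: R_lower = x·R_p = 0.6429 kΩ, R_upper = (1−x)·R_p = 4.627 kΩ.
Lower segment in parallel with the load: 0.6429 ‖ 19.8 = 0.6227 kΩ.
Loaded-divider output: V_out = 3.51 × 0.1186 = 0.4163 V.
(Unloaded: V_out = x·V_s = 0.428 V.)

V_out ≈ 0.416 V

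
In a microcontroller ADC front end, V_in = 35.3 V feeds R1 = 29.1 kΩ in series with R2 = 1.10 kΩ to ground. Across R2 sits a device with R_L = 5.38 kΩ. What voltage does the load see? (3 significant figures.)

V_out ≈ 1.07 V

The load sits in parallel with R2, giving an effective lower resistance R2' = R2·R_L/(R2+R_L) = 0.9133 kΩ.
Voltage divider with the loaded lower leg: V_out = 35.3 × 0.9133/(29.1 + 0.9133) = 35.3 × 0.03043 = 1.074 V.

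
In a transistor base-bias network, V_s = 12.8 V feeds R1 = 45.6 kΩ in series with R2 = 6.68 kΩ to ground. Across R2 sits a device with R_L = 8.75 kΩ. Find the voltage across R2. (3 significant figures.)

The load sits in parallel with R2, giving an effective lower resistance R2' = R2·R_L/(R2+R_L) = 3.788 kΩ.
Now apply the divider: V_out = 12.8 × 0.07670 = 0.9818 V.

V_out ≈ 0.982 V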